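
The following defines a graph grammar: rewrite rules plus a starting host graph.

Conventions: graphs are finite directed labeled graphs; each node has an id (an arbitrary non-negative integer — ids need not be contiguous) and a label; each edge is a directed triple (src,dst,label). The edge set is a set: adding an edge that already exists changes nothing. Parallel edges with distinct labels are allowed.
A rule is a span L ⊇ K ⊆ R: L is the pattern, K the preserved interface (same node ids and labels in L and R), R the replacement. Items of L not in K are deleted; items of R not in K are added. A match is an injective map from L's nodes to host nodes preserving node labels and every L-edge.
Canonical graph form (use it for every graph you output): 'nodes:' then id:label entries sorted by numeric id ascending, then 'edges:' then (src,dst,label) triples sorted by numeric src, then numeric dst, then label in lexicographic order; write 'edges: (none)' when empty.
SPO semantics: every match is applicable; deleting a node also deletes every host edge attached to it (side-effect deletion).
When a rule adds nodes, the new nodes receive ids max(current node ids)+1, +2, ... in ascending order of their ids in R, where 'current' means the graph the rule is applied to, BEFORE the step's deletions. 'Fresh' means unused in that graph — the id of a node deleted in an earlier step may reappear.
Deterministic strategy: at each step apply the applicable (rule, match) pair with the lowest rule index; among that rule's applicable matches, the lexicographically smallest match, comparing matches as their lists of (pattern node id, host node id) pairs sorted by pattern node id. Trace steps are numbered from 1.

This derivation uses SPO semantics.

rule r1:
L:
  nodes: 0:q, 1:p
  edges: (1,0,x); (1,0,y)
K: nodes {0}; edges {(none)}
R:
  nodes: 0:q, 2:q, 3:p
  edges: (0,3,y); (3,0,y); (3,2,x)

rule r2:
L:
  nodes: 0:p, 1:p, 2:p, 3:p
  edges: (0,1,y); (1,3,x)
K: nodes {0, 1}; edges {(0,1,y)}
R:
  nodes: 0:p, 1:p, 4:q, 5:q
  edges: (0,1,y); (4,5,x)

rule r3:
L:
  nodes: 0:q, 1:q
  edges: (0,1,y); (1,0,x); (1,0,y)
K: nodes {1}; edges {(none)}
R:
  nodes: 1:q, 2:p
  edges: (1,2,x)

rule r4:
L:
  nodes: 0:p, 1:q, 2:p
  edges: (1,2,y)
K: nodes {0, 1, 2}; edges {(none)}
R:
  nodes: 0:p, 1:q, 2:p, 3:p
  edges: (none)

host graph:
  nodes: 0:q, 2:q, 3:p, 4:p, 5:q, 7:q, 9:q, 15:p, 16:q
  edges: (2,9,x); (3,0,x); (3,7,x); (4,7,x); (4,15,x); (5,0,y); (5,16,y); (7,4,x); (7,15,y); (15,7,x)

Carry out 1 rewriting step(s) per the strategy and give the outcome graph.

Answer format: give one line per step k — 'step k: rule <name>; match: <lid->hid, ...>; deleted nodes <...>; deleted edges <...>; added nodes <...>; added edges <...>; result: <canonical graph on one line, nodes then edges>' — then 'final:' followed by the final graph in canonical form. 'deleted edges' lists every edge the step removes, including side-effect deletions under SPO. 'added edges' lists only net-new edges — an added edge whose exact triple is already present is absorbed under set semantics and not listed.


step 1: rule r4; match: 0->3, 1->7, 2->15; deleted nodes (none); deleted edges (7,15,y); added nodes 17; added edges (none); result: nodes: 0:q, 2:q, 3:p, 4:p, 5:q, 7:q, 9:q, 15:p, 16:q, 17:p edges: (2,9,x); (3,0,x); (3,7,x); (4,7,x); (4,15,x); (5,0,y); (5,16,y); (7,4,x); (15,7,x)
final:
nodes: 0:q, 2:q, 3:p, 4:p, 5:q, 7:q, 9:q, 15:p, 16:q, 17:p
edges: (2,9,x); (3,0,x); (3,7,x); (4,7,x); (4,15,x); (5,0,y); (5,16,y); (7,4,x); (15,7,x)


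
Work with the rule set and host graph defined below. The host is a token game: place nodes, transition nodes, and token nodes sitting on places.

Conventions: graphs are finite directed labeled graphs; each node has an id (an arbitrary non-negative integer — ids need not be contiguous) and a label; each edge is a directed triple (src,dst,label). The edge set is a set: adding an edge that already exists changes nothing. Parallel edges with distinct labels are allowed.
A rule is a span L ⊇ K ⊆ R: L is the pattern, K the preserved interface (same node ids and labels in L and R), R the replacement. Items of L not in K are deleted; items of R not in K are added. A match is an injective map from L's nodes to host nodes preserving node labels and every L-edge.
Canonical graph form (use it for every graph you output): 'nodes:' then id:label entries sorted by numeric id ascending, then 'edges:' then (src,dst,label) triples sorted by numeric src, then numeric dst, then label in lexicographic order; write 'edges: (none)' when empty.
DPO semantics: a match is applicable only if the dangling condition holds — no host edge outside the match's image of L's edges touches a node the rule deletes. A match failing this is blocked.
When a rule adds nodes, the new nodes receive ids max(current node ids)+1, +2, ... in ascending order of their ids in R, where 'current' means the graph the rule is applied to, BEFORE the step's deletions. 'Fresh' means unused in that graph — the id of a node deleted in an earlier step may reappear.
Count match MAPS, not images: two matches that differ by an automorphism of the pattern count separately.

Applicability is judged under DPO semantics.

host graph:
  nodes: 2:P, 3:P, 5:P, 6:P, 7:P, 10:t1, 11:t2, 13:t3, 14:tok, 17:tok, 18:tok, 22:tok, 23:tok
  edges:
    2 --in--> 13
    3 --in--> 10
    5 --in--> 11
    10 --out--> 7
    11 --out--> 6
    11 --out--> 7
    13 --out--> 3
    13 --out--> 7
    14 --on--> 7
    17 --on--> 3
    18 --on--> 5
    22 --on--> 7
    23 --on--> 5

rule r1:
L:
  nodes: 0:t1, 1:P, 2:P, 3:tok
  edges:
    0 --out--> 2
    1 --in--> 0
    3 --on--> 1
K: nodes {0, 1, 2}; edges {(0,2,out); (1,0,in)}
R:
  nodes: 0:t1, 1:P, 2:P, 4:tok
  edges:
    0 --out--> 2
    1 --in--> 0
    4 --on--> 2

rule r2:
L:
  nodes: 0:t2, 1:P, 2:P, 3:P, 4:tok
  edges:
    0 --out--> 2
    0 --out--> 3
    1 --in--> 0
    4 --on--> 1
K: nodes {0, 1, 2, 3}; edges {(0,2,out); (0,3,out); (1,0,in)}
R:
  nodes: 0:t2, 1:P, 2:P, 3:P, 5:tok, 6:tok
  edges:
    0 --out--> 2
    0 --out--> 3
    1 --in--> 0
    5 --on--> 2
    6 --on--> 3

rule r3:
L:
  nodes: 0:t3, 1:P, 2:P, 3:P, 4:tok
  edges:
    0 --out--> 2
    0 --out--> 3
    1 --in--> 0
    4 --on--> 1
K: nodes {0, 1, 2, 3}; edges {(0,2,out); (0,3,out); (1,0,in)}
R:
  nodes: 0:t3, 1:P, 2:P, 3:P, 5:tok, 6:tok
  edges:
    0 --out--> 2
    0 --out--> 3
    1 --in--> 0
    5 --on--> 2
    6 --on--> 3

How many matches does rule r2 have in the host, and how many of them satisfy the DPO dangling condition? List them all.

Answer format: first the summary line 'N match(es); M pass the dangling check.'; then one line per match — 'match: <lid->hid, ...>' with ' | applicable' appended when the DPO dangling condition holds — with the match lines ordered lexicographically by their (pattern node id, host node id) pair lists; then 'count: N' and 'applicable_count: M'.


4 match(es); 4 pass the dangling check.
match: 0->11, 1->5, 2->6, 3->7, 4->18 | applicable
match: 0->11, 1->5, 2->6, 3->7, 4->23 | applicable
match: 0->11, 1->5, 2->7, 3->6, 4->18 | applicable
match: 0->11, 1->5, 2->7, 3->6, 4->23 | applicable
count: 4
applicable_count: 4


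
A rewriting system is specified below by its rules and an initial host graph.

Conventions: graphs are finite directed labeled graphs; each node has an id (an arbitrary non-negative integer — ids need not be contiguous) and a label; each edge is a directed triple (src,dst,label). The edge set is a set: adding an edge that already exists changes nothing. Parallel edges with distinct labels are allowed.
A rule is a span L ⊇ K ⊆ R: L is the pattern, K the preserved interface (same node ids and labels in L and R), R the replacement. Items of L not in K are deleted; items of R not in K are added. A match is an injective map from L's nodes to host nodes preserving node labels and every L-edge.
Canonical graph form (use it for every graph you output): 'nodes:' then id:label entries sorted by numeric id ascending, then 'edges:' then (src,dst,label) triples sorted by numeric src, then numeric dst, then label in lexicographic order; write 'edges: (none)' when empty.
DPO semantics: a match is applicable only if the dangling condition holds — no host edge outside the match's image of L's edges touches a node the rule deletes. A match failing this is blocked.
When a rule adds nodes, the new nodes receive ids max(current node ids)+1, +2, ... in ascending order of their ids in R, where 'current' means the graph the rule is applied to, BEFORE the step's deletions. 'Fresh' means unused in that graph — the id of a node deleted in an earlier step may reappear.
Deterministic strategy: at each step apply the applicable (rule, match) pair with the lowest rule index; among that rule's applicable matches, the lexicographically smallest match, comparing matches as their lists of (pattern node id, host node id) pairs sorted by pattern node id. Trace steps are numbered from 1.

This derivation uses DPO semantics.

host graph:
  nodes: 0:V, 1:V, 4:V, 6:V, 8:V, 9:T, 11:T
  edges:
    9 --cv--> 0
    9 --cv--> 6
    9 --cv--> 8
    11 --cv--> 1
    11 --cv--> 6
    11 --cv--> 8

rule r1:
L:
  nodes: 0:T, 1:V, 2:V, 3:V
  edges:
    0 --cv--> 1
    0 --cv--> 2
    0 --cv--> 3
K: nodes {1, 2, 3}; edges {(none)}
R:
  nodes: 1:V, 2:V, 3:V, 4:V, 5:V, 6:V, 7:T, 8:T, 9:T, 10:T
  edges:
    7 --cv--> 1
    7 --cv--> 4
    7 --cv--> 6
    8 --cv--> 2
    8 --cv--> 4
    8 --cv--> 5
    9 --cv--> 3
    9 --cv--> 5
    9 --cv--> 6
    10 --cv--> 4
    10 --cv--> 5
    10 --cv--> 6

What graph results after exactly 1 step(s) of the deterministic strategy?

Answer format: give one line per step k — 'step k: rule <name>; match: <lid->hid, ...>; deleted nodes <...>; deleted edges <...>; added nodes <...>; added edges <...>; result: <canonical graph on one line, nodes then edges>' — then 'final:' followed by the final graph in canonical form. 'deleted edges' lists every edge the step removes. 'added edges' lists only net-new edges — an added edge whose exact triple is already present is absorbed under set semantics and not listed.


step 1: rule r1; match: 0->9, 1->0, 2->6, 3->8; deleted nodes 9; deleted edges (9,0,cv); (9,6,cv); (9,8,cv); added nodes 12, 13, 14, 15, 16, 17, 18; added edges (15,0,cv); (15,12,cv); (15,14,cv); (16,6,cv); (16,12,cv); (16,13,cv); (17,8,cv); (17,13,cv); (17,14,cv); (18,12,cv); (18,13,cv); (18,14,cv); result: nodes: 0:V, 1:V, 4:V, 6:V, 8:V, 11:T, 12:V, 13:V, 14:V, 15:T, 16:T, 17:T, 18:T edges: (11,1,cv); (11,6,cv); (11,8,cv); (15,0,cv); (15,12,cv); (15,14,cv); (16,6,cv); (16,12,cv); (16,13,cv); (17,8,cv); (17,13,cv); (17,14,cv); (18,12,cv); (18,13,cv); (18,14,cv)
final:
nodes: 0:V, 1:V, 4:V, 6:V, 8:V, 11:T, 12:V, 13:V, 14:V, 15:T, 16:T, 17:T, 18:T
edges: (11,1,cv); (11,6,cv); (11,8,cv); (15,0,cv); (15,12,cv); (15,14,cv); (16,6,cv); (16,12,cv); (16,13,cv); (17,8,cv); (17,13,cv); (17,14,cv); (18,12,cv); (18,13,cv); (18,14,cv)


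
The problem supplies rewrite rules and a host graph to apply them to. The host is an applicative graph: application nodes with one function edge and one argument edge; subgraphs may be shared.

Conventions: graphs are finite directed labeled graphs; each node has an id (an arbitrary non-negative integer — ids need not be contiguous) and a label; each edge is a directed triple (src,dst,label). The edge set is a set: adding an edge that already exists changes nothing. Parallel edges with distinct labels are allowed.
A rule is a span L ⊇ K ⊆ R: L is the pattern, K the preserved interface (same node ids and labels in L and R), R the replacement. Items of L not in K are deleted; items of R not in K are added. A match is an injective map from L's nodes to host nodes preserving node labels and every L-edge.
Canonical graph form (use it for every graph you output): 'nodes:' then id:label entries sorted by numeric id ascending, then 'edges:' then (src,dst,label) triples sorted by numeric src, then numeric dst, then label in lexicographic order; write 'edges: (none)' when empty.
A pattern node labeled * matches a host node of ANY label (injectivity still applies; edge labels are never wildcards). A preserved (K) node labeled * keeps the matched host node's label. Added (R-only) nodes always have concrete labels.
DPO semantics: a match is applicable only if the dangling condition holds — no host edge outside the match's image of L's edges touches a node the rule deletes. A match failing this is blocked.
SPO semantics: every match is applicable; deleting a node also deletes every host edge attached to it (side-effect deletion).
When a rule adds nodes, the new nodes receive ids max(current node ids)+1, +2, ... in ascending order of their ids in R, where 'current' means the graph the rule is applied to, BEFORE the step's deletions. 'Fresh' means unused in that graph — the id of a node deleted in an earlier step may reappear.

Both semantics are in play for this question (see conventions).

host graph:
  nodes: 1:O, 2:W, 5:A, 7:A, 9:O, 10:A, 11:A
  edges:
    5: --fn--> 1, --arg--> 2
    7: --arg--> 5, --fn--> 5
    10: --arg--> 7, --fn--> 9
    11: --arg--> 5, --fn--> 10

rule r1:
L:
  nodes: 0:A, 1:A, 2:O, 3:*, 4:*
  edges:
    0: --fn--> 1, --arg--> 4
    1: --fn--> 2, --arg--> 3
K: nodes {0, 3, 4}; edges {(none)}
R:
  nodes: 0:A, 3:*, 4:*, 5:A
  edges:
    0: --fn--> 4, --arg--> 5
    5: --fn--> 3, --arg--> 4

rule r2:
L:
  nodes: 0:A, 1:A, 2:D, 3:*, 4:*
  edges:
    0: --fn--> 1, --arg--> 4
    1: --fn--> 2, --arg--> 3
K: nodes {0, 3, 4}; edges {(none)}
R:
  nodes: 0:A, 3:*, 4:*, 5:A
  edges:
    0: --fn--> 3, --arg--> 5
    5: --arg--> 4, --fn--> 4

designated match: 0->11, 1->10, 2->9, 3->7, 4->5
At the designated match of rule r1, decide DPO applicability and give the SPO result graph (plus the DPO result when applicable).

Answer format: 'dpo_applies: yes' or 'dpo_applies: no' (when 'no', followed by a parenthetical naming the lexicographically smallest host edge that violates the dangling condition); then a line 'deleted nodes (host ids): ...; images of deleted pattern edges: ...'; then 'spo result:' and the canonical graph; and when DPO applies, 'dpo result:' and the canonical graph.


dpo_applies: yes
deleted nodes (host ids): 9, 10; images of deleted pattern edges: (10,7,arg); (10,9,fn); (11,5,arg); (11,10,fn)
spo result:
nodes: 1:O, 2:W, 5:A, 7:A, 11:A, 12:A
edges: (5,1,fn); (5,2,arg); (7,5,arg); (7,5,fn); (11,5,fn); (11,12,arg); (12,5,arg); (12,7,fn)
dpo result:
nodes: 1:O, 2:W, 5:A, 7:A, 11:A, 12:A
edges: (5,1,fn); (5,2,arg); (7,5,arg); (7,5,fn); (11,5,fn); (11,12,arg); (12,5,arg); (12,7,fn)


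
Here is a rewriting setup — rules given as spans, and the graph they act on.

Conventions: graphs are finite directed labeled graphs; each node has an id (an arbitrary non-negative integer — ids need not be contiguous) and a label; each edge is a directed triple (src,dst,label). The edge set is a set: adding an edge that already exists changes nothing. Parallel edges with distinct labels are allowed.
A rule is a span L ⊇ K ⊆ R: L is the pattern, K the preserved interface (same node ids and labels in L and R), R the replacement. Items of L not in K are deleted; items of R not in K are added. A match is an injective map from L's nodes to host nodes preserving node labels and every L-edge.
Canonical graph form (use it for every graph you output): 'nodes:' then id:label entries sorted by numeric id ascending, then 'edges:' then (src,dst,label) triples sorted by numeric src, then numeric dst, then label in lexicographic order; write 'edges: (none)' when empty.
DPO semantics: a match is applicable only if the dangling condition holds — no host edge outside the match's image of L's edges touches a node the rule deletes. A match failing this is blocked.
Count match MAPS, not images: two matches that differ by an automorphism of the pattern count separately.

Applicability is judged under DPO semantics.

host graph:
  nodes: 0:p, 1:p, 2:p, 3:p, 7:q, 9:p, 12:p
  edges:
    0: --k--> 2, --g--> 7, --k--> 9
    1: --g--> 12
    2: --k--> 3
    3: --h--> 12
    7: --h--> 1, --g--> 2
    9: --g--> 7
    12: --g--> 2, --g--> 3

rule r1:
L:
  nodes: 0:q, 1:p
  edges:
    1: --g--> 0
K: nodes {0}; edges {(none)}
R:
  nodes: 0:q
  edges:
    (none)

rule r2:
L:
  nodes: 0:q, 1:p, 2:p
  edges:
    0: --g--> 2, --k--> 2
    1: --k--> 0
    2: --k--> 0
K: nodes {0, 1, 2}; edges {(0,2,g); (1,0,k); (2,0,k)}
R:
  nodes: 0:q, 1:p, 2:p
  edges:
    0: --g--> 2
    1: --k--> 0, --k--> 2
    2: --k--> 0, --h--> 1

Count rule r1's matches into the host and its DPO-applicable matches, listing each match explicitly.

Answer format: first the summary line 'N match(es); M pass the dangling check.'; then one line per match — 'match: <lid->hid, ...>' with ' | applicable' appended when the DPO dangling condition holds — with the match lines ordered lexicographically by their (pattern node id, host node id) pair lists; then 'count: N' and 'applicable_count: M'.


2 match(es); 0 pass the dangling check.
match: 0->7, 1->0
match: 0->7, 1->9
count: 2
applicable_count: 0


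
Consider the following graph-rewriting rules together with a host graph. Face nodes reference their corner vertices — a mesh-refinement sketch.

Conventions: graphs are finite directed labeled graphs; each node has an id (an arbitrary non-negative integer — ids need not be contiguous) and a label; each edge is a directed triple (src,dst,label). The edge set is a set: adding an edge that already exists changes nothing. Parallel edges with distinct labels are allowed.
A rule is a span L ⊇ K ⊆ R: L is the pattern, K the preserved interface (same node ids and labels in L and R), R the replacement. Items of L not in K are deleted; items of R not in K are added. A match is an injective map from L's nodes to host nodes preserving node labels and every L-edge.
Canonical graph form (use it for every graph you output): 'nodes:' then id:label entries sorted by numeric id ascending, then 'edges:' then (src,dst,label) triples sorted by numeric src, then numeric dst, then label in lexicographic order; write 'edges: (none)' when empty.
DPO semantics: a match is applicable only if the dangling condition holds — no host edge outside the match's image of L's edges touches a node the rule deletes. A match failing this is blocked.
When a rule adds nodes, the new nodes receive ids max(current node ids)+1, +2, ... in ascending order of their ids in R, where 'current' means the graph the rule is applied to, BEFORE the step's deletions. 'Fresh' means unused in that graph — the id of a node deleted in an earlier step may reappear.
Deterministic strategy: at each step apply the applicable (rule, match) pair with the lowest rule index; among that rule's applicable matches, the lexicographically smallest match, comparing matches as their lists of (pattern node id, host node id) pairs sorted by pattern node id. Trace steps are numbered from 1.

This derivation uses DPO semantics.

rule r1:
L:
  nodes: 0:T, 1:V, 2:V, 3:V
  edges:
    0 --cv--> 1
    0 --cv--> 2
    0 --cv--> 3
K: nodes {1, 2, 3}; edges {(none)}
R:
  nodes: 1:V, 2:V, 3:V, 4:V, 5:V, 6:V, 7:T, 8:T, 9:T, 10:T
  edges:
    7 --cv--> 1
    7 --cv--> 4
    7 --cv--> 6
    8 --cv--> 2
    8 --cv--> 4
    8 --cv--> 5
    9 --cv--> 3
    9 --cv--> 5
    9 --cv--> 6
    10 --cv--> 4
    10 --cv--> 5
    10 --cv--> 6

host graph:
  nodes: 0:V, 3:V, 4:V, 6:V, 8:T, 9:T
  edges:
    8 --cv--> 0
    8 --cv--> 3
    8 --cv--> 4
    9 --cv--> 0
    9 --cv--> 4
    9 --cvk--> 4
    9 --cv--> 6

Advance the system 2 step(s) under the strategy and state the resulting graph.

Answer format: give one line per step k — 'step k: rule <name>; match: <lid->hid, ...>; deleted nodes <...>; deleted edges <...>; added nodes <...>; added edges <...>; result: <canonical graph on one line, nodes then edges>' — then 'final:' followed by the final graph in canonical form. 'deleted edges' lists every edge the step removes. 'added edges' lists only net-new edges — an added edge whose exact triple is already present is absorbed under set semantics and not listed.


step 1: rule r1; match: 0->8, 1->0, 2->3, 3->4; deleted nodes 8; deleted edges (8,0,cv); (8,3,cv); (8,4,cv); added nodes 10, 11, 12, 13, 14, 15, 16; added edges (13,0,cv); (13,10,cv); (13,12,cv); (14,3,cv); (14,10,cv); (14,11,cv); (15,4,cv); (15,11,cv); (15,12,cv); (16,10,cv); (16,11,cv); (16,12,cv); result: nodes: 0:V, 3:V, 4:V, 6:V, 9:T, 10:V, 11:V, 12:V, 13:T, 14:T, 15:T, 16:T edges: (9,0,cv); (9,4,cv); (9,4,cvk); (9,6,cv); (13,0,cv); (13,10,cv); (13,12,cv); (14,3,cv); (14,10,cv); (14,11,cv); (15,4,cv); (15,11,cv); (15,12,cv); (16,10,cv); (16,11,cv); (16,12,cv)
step 2: rule r1; match: 0->13, 1->0, 2->10, 3->12; deleted nodes 13; deleted edges (13,0,cv); (13,10,cv); (13,12,cv); added nodes 17, 18, 19, 20, 21, 22, 23; added edges (20,0,cv); (20,17,cv); (20,19,cv); (21,10,cv); (21,17,cv); (21,18,cv); (22,12,cv); (22,18,cv); (22,19,cv); (23,17,cv); (23,18,cv); (23,19,cv); result: nodes: 0:V, 3:V, 4:V, 6:V, 9:T, 10:V, 11:V, 12:V, 14:T, 15:T, 16:T, 17:V, 18:V, 19:V, 20:T, 21:T, 22:T, 23:T edges: (9,0,cv); (9,4,cv); (9,4,cvk); (9,6,cv); (14,3,cv); (14,10,cv); (14,11,cv); (15,4,cv); (15,11,cv); (15,12,cv); (16,10,cv); (16,11,cv); (16,12,cv); (20,0,cv); (20,17,cv); (20,19,cv); (21,10,cv); (21,17,cv); (21,18,cv); (22,12,cv); (22,18,cv); (22,19,cv); (23,17,cv); (23,18,cv); (23,19,cv)
final:
nodes: 0:V, 3:V, 4:V, 6:V, 9:T, 10:V, 11:V, 12:V, 14:T, 15:T, 16:T, 17:V, 18:V, 19:V, 20:T, 21:T, 22:T, 23:T
edges: (9,0,cv); (9,4,cv); (9,4,cvk); (9,6,cv); (14,3,cv); (14,10,cv); (14,11,cv); (15,4,cv); (15,11,cv); (15,12,cv); (16,10,cv); (16,11,cv); (16,12,cv); (20,0,cv); (20,17,cv); (20,19,cv); (21,10,cv); (21,17,cv); (21,18,cv); (22,12,cv); (22,18,cv); (22,19,cv); (23,17,cv); (23,18,cv); (23,19,cv)


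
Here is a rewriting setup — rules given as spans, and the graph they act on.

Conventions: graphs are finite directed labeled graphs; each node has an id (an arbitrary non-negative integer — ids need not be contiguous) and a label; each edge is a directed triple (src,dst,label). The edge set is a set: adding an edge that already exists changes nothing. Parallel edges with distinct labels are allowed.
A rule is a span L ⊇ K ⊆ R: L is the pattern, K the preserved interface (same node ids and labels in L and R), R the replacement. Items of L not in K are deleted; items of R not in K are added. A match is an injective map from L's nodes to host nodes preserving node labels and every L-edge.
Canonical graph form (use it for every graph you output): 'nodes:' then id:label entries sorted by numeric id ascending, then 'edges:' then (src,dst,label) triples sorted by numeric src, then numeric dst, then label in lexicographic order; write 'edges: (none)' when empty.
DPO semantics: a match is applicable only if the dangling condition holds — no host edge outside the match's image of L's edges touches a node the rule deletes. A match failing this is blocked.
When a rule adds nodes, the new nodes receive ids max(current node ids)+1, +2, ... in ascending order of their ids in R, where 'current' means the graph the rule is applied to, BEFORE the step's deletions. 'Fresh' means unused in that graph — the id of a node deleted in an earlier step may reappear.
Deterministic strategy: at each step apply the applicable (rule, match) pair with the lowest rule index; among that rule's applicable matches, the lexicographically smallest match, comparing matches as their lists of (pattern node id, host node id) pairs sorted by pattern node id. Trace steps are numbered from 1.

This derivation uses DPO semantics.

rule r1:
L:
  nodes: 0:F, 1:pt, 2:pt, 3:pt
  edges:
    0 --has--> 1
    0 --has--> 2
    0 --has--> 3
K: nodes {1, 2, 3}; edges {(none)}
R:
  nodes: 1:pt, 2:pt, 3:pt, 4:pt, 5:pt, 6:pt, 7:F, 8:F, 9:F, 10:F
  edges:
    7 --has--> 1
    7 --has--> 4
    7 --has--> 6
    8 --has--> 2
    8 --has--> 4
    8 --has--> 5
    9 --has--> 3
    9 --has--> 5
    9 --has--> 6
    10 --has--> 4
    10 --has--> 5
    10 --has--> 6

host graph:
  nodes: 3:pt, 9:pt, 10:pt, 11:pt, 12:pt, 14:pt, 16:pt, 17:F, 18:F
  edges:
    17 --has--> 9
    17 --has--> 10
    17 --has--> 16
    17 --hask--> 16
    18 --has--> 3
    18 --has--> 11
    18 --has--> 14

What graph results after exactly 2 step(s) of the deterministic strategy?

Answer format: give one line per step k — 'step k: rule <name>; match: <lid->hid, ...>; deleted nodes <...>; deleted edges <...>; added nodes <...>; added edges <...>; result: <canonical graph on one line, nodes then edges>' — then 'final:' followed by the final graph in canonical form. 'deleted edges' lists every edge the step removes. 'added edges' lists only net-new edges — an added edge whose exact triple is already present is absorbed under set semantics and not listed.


step 1: rule r1; match: 0->18, 1->3, 2->11, 3->14; deleted nodes 18; deleted edges (18,3,has); (18,11,has); (18,14,has); added nodes 19, 20, 21, 22, 23, 24, 25; added edges (22,3,has); (22,19,has); (22,21,has); (23,11,has); (23,19,has); (23,20,has); (24,14,has); (24,20,has); (24,21,has); (25,19,has); (25,20,has); (25,21,has); result: nodes: 3:pt, 9:pt, 10:pt, 11:pt, 12:pt, 14:pt, 16:pt, 17:F, 19:pt, 20:pt, 21:pt, 22:F, 23:F, 24:F, 25:F edges: (17,9,has); (17,10,has); (17,16,has); (17,16,hask); (22,3,has); (22,19,has); (22,21,has); (23,11,has); (23,19,has); (23,20,has); (24,14,has); (24,20,has); (24,21,has); (25,19,has); (25,20,has); (25,21,has)
step 2: rule r1; match: 0->22, 1->3, 2->19, 3->21; deleted nodes 22; deleted edges (22,3,has); (22,19,has); (22,21,has); added nodes 26, 27, 28, 29, 30, 31, 32; added edges (29,3,has); (29,26,has); (29,28,has); (30,19,has); (30,26,has); (30,27,has); (31,21,has); (31,27,has); (31,28,has); (32,26,has); (32,27,has); (32,28,has); result: nodes: 3:pt, 9:pt, 10:pt, 11:pt, 12:pt, 14:pt, 16:pt, 17:F, 19:pt, 20:pt, 21:pt, 23:F, 24:F, 25:F, 26:pt, 27:pt, 28:pt, 29:F, 30:F, 31:F, 32:F edges: (17,9,has); (17,10,has); (17,16,has); (17,16,hask); (23,11,has); (23,19,has); (23,20,has); (24,14,has); (24,20,has); (24,21,has); (25,19,has); (25,20,has); (25,21,has); (29,3,has); (29,26,has); (29,28,has); (30,19,has); (30,26,has); (30,27,has); (31,21,has); (31,27,has); (31,28,has); (32,26,has); (32,27,has); (32,28,has)
final:
nodes: 3:pt, 9:pt, 10:pt, 11:pt, 12:pt, 14:pt, 16:pt, 17:F, 19:pt, 20:pt, 21:pt, 23:F, 24:F, 25:F, 26:pt, 27:pt, 28:pt, 29:F, 30:F, 31:F, 32:F
edges: (17,9,has); (17,10,has); (17,16,has); (17,16,hask); (23,11,has); (23,19,has); (23,20,has); (24,14,has); (24,20,has); (24,21,has); (25,19,has); (25,20,has); (25,21,has); (29,3,has); (29,26,has); (29,28,has); (30,19,has); (30,26,has); (30,27,has); (31,21,has); (31,27,has); (31,28,has); (32,26,has); (32,27,has); (32,28,has)


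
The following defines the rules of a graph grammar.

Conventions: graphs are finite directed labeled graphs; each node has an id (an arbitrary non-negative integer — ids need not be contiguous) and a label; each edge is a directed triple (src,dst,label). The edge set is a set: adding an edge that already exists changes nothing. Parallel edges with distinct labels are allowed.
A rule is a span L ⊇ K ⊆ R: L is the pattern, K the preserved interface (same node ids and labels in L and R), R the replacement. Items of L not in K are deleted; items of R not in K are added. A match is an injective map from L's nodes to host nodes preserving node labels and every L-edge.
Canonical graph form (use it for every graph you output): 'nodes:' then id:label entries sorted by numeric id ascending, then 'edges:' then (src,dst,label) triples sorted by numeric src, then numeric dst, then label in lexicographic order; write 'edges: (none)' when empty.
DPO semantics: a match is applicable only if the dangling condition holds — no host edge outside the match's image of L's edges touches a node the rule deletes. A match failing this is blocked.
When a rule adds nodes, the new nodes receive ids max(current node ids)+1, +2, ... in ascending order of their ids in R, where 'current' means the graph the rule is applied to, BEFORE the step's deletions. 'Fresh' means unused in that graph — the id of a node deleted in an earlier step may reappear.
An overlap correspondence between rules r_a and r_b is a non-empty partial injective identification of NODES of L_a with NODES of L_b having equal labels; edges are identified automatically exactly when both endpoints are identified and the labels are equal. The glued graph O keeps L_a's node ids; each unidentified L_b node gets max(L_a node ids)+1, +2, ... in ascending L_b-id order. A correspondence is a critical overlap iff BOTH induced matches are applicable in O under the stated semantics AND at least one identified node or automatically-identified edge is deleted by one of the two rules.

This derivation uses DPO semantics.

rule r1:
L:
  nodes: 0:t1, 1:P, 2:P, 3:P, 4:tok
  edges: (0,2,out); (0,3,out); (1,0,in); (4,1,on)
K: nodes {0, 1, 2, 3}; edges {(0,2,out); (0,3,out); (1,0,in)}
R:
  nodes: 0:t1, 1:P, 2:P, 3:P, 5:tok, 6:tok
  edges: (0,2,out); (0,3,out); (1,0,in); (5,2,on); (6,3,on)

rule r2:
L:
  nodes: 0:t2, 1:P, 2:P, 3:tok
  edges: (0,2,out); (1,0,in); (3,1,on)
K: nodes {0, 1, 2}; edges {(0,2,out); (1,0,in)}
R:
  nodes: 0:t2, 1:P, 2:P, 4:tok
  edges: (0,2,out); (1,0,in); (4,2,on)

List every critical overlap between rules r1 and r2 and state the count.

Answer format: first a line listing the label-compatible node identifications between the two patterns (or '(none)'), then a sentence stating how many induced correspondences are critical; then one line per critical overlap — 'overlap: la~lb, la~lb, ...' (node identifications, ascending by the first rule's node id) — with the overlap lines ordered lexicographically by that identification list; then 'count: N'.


label-compatible node identifications between L(r1) and L(r2): 1~1, 1~2, 2~1, 2~2, 3~1, 3~2, 4~3
3 of the induced correspondences are critical overlaps of r1 and r2.
overlap: 1~1, 2~2, 4~3
overlap: 1~1, 3~2, 4~3
overlap: 1~1, 4~3
count: 3


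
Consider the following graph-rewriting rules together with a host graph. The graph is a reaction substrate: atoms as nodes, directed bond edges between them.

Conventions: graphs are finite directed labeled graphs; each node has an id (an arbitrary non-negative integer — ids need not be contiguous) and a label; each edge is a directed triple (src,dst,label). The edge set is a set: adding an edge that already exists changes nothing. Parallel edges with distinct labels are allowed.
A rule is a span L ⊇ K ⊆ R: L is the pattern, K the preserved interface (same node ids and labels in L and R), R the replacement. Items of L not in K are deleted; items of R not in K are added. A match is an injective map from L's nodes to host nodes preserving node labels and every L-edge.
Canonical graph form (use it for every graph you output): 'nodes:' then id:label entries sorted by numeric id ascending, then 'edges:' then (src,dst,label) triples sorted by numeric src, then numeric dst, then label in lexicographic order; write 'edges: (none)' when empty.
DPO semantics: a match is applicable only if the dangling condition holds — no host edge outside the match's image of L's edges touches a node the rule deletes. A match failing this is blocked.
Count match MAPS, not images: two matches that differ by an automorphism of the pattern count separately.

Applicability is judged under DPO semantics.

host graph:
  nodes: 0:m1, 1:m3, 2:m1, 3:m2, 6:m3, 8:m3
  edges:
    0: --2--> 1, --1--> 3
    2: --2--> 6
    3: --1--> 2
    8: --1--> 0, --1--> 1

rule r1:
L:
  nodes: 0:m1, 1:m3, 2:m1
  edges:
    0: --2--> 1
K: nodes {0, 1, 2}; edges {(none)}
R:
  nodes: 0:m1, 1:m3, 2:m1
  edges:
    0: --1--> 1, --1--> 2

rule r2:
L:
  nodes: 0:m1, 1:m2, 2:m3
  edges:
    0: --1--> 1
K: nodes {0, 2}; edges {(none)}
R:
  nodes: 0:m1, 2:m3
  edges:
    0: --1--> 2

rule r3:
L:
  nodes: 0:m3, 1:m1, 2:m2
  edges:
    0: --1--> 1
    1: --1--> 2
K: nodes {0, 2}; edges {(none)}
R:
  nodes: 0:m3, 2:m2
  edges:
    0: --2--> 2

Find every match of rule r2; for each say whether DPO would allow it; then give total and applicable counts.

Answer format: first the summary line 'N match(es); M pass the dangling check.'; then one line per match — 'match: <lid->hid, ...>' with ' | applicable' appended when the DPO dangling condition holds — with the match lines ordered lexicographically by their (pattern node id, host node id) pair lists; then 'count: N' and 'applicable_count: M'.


3 match(es); 0 pass the dangling check.
match: 0->0, 1->3, 2->1
match: 0->0, 1->3, 2->6
match: 0->0, 1->3, 2->8
count: 3
applicable_count: 0


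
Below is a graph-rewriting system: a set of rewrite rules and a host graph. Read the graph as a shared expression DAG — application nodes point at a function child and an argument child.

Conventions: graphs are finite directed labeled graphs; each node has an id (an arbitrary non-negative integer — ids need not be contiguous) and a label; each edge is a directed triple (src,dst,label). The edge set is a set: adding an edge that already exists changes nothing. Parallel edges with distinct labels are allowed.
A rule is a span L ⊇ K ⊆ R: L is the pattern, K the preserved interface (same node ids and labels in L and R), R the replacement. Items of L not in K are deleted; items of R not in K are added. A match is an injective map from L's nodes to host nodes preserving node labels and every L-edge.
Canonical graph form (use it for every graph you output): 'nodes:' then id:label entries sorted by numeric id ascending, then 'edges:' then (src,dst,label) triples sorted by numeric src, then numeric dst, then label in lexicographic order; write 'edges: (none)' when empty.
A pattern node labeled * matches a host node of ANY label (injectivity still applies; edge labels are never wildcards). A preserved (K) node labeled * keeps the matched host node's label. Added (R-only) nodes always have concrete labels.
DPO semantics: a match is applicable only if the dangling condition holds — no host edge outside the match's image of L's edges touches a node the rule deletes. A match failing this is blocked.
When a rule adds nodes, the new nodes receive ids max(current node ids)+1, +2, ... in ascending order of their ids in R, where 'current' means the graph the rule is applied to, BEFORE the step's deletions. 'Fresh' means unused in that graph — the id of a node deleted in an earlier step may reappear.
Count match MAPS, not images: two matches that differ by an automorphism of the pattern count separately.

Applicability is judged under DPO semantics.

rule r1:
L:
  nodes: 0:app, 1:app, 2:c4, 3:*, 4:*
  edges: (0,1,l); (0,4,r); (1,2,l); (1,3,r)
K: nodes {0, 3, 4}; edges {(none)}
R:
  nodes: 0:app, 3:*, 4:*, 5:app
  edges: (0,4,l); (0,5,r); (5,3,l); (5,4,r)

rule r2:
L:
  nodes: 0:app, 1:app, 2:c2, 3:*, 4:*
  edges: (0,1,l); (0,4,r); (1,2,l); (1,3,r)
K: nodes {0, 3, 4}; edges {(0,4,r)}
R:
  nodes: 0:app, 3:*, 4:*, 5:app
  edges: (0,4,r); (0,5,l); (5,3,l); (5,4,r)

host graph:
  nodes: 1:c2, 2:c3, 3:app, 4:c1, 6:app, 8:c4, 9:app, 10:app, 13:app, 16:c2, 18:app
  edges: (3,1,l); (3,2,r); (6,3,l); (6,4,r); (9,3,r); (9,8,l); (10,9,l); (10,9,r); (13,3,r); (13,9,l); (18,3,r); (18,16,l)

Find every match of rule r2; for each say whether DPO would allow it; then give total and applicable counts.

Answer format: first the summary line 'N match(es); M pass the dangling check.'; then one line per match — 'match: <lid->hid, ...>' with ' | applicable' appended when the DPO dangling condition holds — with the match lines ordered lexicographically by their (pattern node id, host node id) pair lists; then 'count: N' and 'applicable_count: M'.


1 match(es); 0 pass the dangling check.
match: 0->6, 1->3, 2->1, 3->2, 4->4
count: 1
applicable_count: 0


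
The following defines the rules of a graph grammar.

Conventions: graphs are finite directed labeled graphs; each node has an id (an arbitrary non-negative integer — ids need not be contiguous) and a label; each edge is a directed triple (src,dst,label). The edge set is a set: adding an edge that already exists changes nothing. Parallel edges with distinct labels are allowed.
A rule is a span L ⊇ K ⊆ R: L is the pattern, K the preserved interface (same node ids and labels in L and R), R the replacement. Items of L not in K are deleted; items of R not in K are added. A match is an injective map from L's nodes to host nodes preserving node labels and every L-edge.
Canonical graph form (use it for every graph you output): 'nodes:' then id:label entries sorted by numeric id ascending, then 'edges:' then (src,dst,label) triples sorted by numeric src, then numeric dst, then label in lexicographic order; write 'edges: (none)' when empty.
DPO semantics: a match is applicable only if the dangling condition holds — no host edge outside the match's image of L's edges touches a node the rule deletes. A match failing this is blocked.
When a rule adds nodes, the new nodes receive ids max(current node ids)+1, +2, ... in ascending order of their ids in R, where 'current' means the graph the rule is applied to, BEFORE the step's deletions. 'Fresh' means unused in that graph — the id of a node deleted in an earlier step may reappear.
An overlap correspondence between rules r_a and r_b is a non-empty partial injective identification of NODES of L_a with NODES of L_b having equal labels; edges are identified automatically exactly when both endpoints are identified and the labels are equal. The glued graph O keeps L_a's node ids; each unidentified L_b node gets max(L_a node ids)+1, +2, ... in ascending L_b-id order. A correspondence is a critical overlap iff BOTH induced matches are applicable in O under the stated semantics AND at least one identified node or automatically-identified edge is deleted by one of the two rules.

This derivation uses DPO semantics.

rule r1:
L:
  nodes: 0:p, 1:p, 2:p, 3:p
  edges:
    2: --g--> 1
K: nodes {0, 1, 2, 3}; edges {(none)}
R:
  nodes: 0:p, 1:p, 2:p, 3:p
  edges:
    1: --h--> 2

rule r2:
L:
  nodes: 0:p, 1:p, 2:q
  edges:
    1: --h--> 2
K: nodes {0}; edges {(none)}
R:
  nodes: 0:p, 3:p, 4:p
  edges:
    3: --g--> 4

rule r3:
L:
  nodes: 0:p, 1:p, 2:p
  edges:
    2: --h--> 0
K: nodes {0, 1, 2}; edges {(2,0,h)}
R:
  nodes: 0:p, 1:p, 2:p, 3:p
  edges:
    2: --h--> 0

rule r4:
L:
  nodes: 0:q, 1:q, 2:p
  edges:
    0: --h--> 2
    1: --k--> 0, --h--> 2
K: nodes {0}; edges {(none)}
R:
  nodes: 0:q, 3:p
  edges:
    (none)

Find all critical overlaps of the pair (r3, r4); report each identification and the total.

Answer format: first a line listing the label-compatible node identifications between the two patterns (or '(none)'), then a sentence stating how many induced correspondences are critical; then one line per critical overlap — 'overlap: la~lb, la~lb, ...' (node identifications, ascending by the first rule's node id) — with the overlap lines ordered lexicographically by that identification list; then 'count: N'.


label-compatible node identifications between L(r3) and L(r4): 0~2, 1~2, 2~2
1 of the induced correspondences is a critical overlap of r3 and r4.
overlap: 1~2
count: 1


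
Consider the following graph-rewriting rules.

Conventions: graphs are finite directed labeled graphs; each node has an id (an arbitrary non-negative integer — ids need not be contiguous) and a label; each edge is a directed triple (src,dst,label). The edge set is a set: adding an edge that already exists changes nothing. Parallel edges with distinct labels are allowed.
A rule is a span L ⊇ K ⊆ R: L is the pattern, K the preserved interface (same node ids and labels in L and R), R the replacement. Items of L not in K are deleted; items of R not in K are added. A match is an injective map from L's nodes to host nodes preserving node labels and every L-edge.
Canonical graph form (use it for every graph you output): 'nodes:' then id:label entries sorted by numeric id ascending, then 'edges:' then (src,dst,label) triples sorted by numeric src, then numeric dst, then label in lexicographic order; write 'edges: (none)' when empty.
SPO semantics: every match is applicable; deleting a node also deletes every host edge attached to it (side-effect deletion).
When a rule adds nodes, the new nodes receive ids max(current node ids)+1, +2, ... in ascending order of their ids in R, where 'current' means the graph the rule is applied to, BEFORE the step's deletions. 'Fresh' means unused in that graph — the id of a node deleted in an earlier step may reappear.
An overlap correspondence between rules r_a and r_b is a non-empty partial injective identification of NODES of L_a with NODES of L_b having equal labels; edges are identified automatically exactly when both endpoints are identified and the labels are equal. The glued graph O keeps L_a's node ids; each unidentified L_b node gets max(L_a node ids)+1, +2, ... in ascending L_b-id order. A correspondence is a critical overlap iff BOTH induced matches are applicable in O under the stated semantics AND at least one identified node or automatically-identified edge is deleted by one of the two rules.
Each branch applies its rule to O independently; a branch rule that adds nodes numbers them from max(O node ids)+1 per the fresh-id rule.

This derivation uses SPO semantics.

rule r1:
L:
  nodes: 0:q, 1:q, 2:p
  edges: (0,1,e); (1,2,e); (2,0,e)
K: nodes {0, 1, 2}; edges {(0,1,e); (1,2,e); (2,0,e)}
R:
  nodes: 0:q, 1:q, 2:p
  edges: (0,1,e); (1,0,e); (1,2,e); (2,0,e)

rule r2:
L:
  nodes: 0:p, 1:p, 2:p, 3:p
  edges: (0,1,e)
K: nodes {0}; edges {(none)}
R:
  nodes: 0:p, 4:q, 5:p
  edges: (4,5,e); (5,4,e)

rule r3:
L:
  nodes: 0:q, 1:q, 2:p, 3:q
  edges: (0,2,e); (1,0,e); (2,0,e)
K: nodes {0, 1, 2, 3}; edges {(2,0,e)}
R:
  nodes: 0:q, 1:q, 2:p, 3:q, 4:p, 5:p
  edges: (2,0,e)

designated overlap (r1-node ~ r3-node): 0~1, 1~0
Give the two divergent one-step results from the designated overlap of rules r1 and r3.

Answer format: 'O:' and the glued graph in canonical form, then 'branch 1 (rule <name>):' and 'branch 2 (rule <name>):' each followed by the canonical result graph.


O:
nodes: 0:q, 1:q, 2:p, 3:p, 4:q
edges: (0,1,e); (1,2,e); (1,3,e); (2,0,e); (3,1,e)
branch 1 (rule r1):
nodes: 0:q, 1:q, 2:p, 3:p, 4:q
edges: (0,1,e); (1,0,e); (1,2,e); (1,3,e); (2,0,e); (3,1,e)
branch 2 (rule r3):
nodes: 0:q, 1:q, 2:p, 3:p, 4:q, 5:p, 6:p
edges: (1,2,e); (2,0,e); (3,1,e)
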